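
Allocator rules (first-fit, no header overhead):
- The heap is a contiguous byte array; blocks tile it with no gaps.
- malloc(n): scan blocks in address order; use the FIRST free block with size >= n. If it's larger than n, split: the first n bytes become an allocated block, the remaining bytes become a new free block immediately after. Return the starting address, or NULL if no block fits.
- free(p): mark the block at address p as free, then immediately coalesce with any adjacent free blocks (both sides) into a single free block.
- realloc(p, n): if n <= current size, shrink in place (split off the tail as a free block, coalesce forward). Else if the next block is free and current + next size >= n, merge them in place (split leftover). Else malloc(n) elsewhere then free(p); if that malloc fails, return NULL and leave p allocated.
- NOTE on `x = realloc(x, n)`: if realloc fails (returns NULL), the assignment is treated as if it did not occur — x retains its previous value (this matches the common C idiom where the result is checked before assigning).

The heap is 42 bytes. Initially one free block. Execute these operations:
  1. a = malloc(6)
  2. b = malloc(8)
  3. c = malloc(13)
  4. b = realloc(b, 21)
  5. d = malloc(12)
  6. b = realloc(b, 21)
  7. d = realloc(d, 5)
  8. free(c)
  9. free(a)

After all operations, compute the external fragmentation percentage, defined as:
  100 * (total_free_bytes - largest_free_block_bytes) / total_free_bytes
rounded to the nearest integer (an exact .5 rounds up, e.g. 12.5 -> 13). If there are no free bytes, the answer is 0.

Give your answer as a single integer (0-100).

Answer: 55

Derivation:
Op 1: a = malloc(6) -> a = 0; heap: [0-5 ALLOC][6-41 FREE]
Op 2: b = malloc(8) -> b = 6; heap: [0-5 ALLOC][6-13 ALLOC][14-41 FREE]
Op 3: c = malloc(13) -> c = 14; heap: [0-5 ALLOC][6-13 ALLOC][14-26 ALLOC][27-41 FREE]
Op 4: b = realloc(b, 21) -> NULL (b unchanged); heap: [0-5 ALLOC][6-13 ALLOC][14-26 ALLOC][27-41 FREE]
Op 5: d = malloc(12) -> d = 27; heap: [0-5 ALLOC][6-13 ALLOC][14-26 ALLOC][27-38 ALLOC][39-41 FREE]
Op 6: b = realloc(b, 21) -> NULL (b unchanged); heap: [0-5 ALLOC][6-13 ALLOC][14-26 ALLOC][27-38 ALLOC][39-41 FREE]
Op 7: d = realloc(d, 5) -> d = 27; heap: [0-5 ALLOC][6-13 ALLOC][14-26 ALLOC][27-31 ALLOC][32-41 FREE]
Op 8: free(c) -> (freed c); heap: [0-5 ALLOC][6-13 ALLOC][14-26 FREE][27-31 ALLOC][32-41 FREE]
Op 9: free(a) -> (freed a); heap: [0-5 FREE][6-13 ALLOC][14-26 FREE][27-31 ALLOC][32-41 FREE]
Free blocks: [6 13 10] total_free=29 largest=13 -> 100*(29-13)/29 = 1600/29 ≈ 55.172 -> rounds to 55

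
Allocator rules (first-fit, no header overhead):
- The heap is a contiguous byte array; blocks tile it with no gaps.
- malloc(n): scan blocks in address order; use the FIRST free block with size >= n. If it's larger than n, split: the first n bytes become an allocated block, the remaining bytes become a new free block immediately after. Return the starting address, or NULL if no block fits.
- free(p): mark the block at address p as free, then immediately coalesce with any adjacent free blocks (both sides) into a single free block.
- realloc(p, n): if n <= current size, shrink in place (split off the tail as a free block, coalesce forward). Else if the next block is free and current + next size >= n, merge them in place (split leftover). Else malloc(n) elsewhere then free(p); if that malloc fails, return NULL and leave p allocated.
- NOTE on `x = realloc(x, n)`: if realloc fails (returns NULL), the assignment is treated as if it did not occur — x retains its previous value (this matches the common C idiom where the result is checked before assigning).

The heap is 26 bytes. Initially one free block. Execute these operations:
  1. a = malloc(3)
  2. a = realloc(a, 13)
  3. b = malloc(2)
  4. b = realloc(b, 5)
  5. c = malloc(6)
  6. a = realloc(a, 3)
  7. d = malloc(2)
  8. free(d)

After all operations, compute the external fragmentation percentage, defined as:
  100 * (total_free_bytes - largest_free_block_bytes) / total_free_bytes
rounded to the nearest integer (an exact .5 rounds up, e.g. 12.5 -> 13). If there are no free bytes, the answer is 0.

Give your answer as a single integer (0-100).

Op 1: a = malloc(3) -> a = 0; heap: [0-2 ALLOC][3-25 FREE]
Op 2: a = realloc(a, 13) -> a = 0; heap: [0-12 ALLOC][13-25 FREE]
Op 3: b = malloc(2) -> b = 13; heap: [0-12 ALLOC][13-14 ALLOC][15-25 FREE]
Op 4: b = realloc(b, 5) -> b = 13; heap: [0-12 ALLOC][13-17 ALLOC][18-25 FREE]
Op 5: c = malloc(6) -> c = 18; heap: [0-12 ALLOC][13-17 ALLOC][18-23 ALLOC][24-25 FREE]
Op 6: a = realloc(a, 3) -> a = 0; heap: [0-2 ALLOC][3-12 FREE][13-17 ALLOC][18-23 ALLOC][24-25 FREE]
Op 7: d = malloc(2) -> d = 3; heap: [0-2 ALLOC][3-4 ALLOC][5-12 FREE][13-17 ALLOC][18-23 ALLOC][24-25 FREE]
Op 8: free(d) -> (freed d); heap: [0-2 ALLOC][3-12 FREE][13-17 ALLOC][18-23 ALLOC][24-25 FREE]
Free blocks: [10 2] total_free=12 largest=10 -> 100*(12-10)/12 = 200/12 ≈ 16.667 -> rounds to 17

Answer: 17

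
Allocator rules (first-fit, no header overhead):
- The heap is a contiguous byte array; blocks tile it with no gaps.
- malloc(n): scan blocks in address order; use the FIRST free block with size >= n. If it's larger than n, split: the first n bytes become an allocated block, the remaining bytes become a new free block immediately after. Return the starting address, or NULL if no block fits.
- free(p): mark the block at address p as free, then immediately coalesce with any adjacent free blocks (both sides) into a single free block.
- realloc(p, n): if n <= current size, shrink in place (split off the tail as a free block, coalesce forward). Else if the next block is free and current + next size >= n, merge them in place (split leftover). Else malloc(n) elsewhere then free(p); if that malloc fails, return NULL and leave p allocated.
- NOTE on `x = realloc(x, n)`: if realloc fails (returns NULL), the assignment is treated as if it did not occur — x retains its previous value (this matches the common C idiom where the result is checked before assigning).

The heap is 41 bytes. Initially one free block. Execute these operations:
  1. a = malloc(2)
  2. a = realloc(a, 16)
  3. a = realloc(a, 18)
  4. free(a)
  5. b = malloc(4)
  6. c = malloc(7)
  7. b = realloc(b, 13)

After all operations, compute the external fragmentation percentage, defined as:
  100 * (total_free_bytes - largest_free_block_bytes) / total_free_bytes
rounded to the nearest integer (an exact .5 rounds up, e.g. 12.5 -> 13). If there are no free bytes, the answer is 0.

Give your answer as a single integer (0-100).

Op 1: a = malloc(2) -> a = 0; heap: [0-1 ALLOC][2-40 FREE]
Op 2: a = realloc(a, 16) -> a = 0; heap: [0-15 ALLOC][16-40 FREE]
Op 3: a = realloc(a, 18) -> a = 0; heap: [0-17 ALLOC][18-40 FREE]
Op 4: free(a) -> (freed a); heap: [0-40 FREE]
Op 5: b = malloc(4) -> b = 0; heap: [0-3 ALLOC][4-40 FREE]
Op 6: c = malloc(7) -> c = 4; heap: [0-3 ALLOC][4-10 ALLOC][11-40 FREE]
Op 7: b = realloc(b, 13) -> b = 11; heap: [0-3 FREE][4-10 ALLOC][11-23 ALLOC][24-40 FREE]
Free blocks: [4 17] total_free=21 largest=17 -> 100*(21-17)/21 = 400/21 ≈ 19.048 -> rounds to 19

Answer: 19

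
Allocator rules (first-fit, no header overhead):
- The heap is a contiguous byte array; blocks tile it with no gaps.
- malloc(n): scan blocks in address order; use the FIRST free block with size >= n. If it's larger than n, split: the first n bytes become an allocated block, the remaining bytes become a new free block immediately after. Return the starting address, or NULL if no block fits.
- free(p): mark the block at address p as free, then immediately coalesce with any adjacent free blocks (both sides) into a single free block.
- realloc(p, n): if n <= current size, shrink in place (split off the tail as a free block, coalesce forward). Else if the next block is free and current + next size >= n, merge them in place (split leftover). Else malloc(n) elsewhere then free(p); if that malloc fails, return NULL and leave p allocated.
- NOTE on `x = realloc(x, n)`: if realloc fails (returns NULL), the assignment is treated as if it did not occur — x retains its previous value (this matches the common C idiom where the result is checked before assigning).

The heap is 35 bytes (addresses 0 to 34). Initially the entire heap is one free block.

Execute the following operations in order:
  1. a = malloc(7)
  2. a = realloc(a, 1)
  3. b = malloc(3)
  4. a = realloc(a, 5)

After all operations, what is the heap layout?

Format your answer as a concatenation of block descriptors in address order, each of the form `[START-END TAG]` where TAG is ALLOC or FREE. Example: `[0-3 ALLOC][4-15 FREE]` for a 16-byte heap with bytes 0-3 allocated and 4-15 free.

Answer: [0-0 FREE][1-3 ALLOC][4-8 ALLOC][9-34 FREE]

Derivation:
Op 1: a = malloc(7) -> a = 0; heap: [0-6 ALLOC][7-34 FREE]
Op 2: a = realloc(a, 1) -> a = 0; heap: [0-0 ALLOC][1-34 FREE]
Op 3: b = malloc(3) -> b = 1; heap: [0-0 ALLOC][1-3 ALLOC][4-34 FREE]
Op 4: a = realloc(a, 5) -> a = 4; heap: [0-0 FREE][1-3 ALLOC][4-8 ALLOC][9-34 FREE]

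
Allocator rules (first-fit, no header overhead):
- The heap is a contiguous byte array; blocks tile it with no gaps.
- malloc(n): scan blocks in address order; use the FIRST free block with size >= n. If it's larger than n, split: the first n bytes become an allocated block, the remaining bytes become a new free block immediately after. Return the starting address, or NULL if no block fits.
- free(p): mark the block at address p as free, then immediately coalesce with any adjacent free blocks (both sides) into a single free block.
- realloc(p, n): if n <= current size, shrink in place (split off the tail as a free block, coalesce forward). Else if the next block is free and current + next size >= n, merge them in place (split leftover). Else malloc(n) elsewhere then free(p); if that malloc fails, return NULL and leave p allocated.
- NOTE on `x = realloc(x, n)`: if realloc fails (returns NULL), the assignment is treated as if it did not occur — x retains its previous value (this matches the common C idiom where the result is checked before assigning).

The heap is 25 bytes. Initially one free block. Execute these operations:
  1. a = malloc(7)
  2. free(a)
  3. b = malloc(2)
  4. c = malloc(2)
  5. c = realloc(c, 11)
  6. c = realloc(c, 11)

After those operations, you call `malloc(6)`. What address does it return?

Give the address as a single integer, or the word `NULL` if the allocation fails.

Op 1: a = malloc(7) -> a = 0; heap: [0-6 ALLOC][7-24 FREE]
Op 2: free(a) -> (freed a); heap: [0-24 FREE]
Op 3: b = malloc(2) -> b = 0; heap: [0-1 ALLOC][2-24 FREE]
Op 4: c = malloc(2) -> c = 2; heap: [0-1 ALLOC][2-3 ALLOC][4-24 FREE]
Op 5: c = realloc(c, 11) -> c = 2; heap: [0-1 ALLOC][2-12 ALLOC][13-24 FREE]
Op 6: c = realloc(c, 11) -> c = 2; heap: [0-1 ALLOC][2-12 ALLOC][13-24 FREE]
malloc(6): first-fit scan over [0-1 ALLOC][2-12 ALLOC][13-24 FREE] -> 13

Answer: 13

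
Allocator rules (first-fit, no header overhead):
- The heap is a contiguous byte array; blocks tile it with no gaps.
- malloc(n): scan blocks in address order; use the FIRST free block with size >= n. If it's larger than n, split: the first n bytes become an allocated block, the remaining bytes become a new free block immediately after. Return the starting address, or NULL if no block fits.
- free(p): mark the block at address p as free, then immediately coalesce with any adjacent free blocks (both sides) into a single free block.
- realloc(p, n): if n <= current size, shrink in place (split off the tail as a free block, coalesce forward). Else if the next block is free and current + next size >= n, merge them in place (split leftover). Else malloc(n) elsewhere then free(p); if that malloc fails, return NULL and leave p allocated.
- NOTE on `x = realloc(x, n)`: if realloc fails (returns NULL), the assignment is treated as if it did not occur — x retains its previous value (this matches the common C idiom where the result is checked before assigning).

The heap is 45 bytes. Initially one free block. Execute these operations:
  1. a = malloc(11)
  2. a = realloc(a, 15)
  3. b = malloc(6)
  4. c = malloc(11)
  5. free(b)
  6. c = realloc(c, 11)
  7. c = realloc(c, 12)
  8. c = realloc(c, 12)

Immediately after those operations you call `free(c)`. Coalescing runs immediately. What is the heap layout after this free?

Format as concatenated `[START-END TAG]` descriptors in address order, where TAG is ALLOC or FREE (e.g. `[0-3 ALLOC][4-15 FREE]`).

Op 1: a = malloc(11) -> a = 0; heap: [0-10 ALLOC][11-44 FREE]
Op 2: a = realloc(a, 15) -> a = 0; heap: [0-14 ALLOC][15-44 FREE]
Op 3: b = malloc(6) -> b = 15; heap: [0-14 ALLOC][15-20 ALLOC][21-44 FREE]
Op 4: c = malloc(11) -> c = 21; heap: [0-14 ALLOC][15-20 ALLOC][21-31 ALLOC][32-44 FREE]
Op 5: free(b) -> (freed b); heap: [0-14 ALLOC][15-20 FREE][21-31 ALLOC][32-44 FREE]
Op 6: c = realloc(c, 11) -> c = 21; heap: [0-14 ALLOC][15-20 FREE][21-31 ALLOC][32-44 FREE]
Op 7: c = realloc(c, 12) -> c = 21; heap: [0-14 ALLOC][15-20 FREE][21-32 ALLOC][33-44 FREE]
Op 8: c = realloc(c, 12) -> c = 21; heap: [0-14 ALLOC][15-20 FREE][21-32 ALLOC][33-44 FREE]
free(c): c = 21 -> block [21-32 ALLOC]; mark free, coalesce with adjacent free neighbors -> [0-14 ALLOC][15-44 FREE]

Answer: [0-14 ALLOC][15-44 FREE]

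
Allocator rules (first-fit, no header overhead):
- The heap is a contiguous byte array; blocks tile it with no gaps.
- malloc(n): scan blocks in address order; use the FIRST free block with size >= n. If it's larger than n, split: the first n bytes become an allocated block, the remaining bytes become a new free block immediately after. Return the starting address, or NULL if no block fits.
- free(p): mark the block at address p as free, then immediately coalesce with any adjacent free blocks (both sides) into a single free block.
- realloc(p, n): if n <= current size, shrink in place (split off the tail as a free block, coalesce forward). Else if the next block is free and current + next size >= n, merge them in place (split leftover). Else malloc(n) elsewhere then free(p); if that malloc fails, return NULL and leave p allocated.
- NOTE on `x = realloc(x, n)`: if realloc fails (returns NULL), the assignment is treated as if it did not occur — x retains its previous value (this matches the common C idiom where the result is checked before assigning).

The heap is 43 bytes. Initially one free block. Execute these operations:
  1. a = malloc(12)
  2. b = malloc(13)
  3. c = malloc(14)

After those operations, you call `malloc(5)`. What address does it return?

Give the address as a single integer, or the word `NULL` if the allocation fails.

Answer: NULL

Derivation:
Op 1: a = malloc(12) -> a = 0; heap: [0-11 ALLOC][12-42 FREE]
Op 2: b = malloc(13) -> b = 12; heap: [0-11 ALLOC][12-24 ALLOC][25-42 FREE]
Op 3: c = malloc(14) -> c = 25; heap: [0-11 ALLOC][12-24 ALLOC][25-38 ALLOC][39-42 FREE]
malloc(5): first-fit scan over [0-11 ALLOC][12-24 ALLOC][25-38 ALLOC][39-42 FREE] -> NULL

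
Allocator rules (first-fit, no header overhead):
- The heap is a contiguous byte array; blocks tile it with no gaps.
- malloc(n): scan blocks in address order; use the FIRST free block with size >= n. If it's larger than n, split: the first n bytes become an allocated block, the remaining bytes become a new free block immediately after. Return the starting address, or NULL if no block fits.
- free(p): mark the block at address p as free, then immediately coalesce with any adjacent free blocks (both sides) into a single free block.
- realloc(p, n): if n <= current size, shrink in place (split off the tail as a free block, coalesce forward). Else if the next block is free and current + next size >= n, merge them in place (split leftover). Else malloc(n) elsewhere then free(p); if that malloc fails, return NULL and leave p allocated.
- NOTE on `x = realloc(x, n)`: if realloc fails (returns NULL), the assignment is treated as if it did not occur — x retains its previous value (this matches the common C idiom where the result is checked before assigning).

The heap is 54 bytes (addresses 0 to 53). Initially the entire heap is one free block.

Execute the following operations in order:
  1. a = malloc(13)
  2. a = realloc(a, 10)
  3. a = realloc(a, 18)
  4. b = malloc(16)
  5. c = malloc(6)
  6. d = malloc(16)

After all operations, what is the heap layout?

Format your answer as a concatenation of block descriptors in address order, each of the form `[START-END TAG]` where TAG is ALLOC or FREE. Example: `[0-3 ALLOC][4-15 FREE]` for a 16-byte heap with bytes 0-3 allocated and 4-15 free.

Op 1: a = malloc(13) -> a = 0; heap: [0-12 ALLOC][13-53 FREE]
Op 2: a = realloc(a, 10) -> a = 0; heap: [0-9 ALLOC][10-53 FREE]
Op 3: a = realloc(a, 18) -> a = 0; heap: [0-17 ALLOC][18-53 FREE]
Op 4: b = malloc(16) -> b = 18; heap: [0-17 ALLOC][18-33 ALLOC][34-53 FREE]
Op 5: c = malloc(6) -> c = 34; heap: [0-17 ALLOC][18-33 ALLOC][34-39 ALLOC][40-53 FREE]
Op 6: d = malloc(16) -> d = NULL; heap: [0-17 ALLOC][18-33 ALLOC][34-39 ALLOC][40-53 FREE]

Answer: [0-17 ALLOC][18-33 ALLOC][34-39 ALLOC][40-53 FREE]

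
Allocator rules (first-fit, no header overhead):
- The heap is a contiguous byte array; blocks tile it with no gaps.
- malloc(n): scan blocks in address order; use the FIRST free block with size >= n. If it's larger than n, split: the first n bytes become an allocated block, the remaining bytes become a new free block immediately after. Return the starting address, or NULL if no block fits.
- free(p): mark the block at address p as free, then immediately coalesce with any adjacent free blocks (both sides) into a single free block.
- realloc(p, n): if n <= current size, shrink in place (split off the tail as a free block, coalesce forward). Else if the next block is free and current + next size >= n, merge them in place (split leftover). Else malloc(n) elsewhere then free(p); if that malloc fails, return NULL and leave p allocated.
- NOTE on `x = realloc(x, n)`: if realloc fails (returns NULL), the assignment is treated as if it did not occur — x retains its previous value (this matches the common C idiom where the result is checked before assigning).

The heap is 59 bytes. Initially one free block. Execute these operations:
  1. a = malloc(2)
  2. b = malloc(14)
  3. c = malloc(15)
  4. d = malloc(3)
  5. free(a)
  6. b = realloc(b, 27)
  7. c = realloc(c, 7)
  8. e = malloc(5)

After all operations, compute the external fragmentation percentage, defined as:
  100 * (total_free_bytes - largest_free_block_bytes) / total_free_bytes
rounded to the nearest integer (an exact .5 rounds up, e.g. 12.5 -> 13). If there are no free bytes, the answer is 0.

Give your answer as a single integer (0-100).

Op 1: a = malloc(2) -> a = 0; heap: [0-1 ALLOC][2-58 FREE]
Op 2: b = malloc(14) -> b = 2; heap: [0-1 ALLOC][2-15 ALLOC][16-58 FREE]
Op 3: c = malloc(15) -> c = 16; heap: [0-1 ALLOC][2-15 ALLOC][16-30 ALLOC][31-58 FREE]
Op 4: d = malloc(3) -> d = 31; heap: [0-1 ALLOC][2-15 ALLOC][16-30 ALLOC][31-33 ALLOC][34-58 FREE]
Op 5: free(a) -> (freed a); heap: [0-1 FREE][2-15 ALLOC][16-30 ALLOC][31-33 ALLOC][34-58 FREE]
Op 6: b = realloc(b, 27) -> NULL (b unchanged); heap: [0-1 FREE][2-15 ALLOC][16-30 ALLOC][31-33 ALLOC][34-58 FREE]
Op 7: c = realloc(c, 7) -> c = 16; heap: [0-1 FREE][2-15 ALLOC][16-22 ALLOC][23-30 FREE][31-33 ALLOC][34-58 FREE]
Op 8: e = malloc(5) -> e = 23; heap: [0-1 FREE][2-15 ALLOC][16-22 ALLOC][23-27 ALLOC][28-30 FREE][31-33 ALLOC][34-58 FREE]
Free blocks: [2 3 25] total_free=30 largest=25 -> 100*(30-25)/30 = 500/30 ≈ 16.667 -> rounds to 17

Answer: 17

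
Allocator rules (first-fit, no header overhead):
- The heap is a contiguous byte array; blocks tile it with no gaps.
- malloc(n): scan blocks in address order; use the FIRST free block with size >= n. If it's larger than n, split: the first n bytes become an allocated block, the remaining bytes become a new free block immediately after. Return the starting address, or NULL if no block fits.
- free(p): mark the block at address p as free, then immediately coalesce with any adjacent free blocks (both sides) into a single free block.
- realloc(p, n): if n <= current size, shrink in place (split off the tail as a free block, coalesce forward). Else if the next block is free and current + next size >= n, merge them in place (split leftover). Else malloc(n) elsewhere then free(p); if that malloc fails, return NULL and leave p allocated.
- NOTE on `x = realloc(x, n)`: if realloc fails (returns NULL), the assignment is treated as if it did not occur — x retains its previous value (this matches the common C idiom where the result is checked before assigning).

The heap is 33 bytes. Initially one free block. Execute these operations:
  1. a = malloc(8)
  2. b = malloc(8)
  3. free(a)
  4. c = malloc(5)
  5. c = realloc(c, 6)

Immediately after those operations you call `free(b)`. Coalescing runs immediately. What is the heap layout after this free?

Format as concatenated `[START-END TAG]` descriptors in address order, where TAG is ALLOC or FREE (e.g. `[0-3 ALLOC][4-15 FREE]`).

Answer: [0-5 ALLOC][6-32 FREE]

Derivation:
Op 1: a = malloc(8) -> a = 0; heap: [0-7 ALLOC][8-32 FREE]
Op 2: b = malloc(8) -> b = 8; heap: [0-7 ALLOC][8-15 ALLOC][16-32 FREE]
Op 3: free(a) -> (freed a); heap: [0-7 FREE][8-15 ALLOC][16-32 FREE]
Op 4: c = malloc(5) -> c = 0; heap: [0-4 ALLOC][5-7 FREE][8-15 ALLOC][16-32 FREE]
Op 5: c = realloc(c, 6) -> c = 0; heap: [0-5 ALLOC][6-7 FREE][8-15 ALLOC][16-32 FREE]
free(b): b = 8 -> block [8-15 ALLOC]; mark free, coalesce with adjacent free neighbors -> [0-5 ALLOC][6-32 FREE]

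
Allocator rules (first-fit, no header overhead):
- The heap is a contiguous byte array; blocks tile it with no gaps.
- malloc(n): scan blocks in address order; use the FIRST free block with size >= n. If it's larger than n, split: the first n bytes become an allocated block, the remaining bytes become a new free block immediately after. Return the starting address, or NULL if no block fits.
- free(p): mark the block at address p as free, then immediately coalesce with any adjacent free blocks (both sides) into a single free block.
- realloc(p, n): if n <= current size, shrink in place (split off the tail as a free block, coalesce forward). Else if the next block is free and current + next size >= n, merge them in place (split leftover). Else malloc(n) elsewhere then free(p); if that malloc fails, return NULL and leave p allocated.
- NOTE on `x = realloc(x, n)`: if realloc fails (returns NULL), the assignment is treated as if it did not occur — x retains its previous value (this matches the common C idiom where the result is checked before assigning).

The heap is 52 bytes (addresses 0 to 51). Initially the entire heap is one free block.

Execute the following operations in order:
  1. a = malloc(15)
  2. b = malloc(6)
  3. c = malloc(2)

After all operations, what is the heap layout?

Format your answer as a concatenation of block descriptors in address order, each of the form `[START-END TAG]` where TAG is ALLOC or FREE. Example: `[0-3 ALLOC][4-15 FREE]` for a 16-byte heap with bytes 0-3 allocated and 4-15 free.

Op 1: a = malloc(15) -> a = 0; heap: [0-14 ALLOC][15-51 FREE]
Op 2: b = malloc(6) -> b = 15; heap: [0-14 ALLOC][15-20 ALLOC][21-51 FREE]
Op 3: c = malloc(2) -> c = 21; heap: [0-14 ALLOC][15-20 ALLOC][21-22 ALLOC][23-51 FREE]

Answer: [0-14 ALLOC][15-20 ALLOC][21-22 ALLOC][23-51 FREE]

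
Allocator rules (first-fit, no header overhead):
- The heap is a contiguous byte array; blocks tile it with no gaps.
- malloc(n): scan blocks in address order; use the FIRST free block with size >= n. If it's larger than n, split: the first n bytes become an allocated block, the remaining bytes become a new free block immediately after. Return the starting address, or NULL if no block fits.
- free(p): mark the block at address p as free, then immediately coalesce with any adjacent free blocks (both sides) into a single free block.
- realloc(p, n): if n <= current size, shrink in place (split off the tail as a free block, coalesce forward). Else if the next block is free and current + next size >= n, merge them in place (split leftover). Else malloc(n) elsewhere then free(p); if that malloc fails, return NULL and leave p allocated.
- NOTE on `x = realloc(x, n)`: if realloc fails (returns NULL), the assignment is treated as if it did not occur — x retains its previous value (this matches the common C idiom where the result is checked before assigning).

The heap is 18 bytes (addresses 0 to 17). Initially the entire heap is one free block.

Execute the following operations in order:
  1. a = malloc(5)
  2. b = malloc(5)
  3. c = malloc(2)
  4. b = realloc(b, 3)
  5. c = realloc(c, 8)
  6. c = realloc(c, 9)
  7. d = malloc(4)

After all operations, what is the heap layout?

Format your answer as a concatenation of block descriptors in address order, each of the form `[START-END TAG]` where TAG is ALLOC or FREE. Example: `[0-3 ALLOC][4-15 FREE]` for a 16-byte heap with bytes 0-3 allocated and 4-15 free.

Op 1: a = malloc(5) -> a = 0; heap: [0-4 ALLOC][5-17 FREE]
Op 2: b = malloc(5) -> b = 5; heap: [0-4 ALLOC][5-9 ALLOC][10-17 FREE]
Op 3: c = malloc(2) -> c = 10; heap: [0-4 ALLOC][5-9 ALLOC][10-11 ALLOC][12-17 FREE]
Op 4: b = realloc(b, 3) -> b = 5; heap: [0-4 ALLOC][5-7 ALLOC][8-9 FREE][10-11 ALLOC][12-17 FREE]
Op 5: c = realloc(c, 8) -> c = 10; heap: [0-4 ALLOC][5-7 ALLOC][8-9 FREE][10-17 ALLOC]
Op 6: c = realloc(c, 9) -> NULL (c unchanged); heap: [0-4 ALLOC][5-7 ALLOC][8-9 FREE][10-17 ALLOC]
Op 7: d = malloc(4) -> d = NULL; heap: [0-4 ALLOC][5-7 ALLOC][8-9 FREE][10-17 ALLOC]

Answer: [0-4 ALLOC][5-7 ALLOC][8-9 FREE][10-17 ALLOC]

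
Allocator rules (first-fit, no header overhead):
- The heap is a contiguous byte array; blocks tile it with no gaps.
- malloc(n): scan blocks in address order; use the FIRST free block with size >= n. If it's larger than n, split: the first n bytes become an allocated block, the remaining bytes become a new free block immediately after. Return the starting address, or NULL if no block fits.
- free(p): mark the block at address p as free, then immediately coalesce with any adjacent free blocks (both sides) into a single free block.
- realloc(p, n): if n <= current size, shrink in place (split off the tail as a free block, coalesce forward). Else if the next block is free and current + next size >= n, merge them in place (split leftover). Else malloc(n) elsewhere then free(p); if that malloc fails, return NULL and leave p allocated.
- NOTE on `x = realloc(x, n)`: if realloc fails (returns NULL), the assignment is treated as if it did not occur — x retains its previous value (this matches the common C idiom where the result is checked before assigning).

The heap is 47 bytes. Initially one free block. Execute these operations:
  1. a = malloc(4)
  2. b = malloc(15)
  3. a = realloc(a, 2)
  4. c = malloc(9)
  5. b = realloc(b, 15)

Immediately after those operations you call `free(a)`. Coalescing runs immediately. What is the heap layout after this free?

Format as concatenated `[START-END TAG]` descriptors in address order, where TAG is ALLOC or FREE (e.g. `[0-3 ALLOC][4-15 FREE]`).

Answer: [0-3 FREE][4-18 ALLOC][19-27 ALLOC][28-46 FREE]

Derivation:
Op 1: a = malloc(4) -> a = 0; heap: [0-3 ALLOC][4-46 FREE]
Op 2: b = malloc(15) -> b = 4; heap: [0-3 ALLOC][4-18 ALLOC][19-46 FREE]
Op 3: a = realloc(a, 2) -> a = 0; heap: [0-1 ALLOC][2-3 FREE][4-18 ALLOC][19-46 FREE]
Op 4: c = malloc(9) -> c = 19; heap: [0-1 ALLOC][2-3 FREE][4-18 ALLOC][19-27 ALLOC][28-46 FREE]
Op 5: b = realloc(b, 15) -> b = 4; heap: [0-1 ALLOC][2-3 FREE][4-18 ALLOC][19-27 ALLOC][28-46 FREE]
free(a): a = 0 -> block [0-1 ALLOC]; mark free, coalesce with adjacent free neighbors -> [0-3 FREE][4-18 ALLOC][19-27 ALLOC][28-46 FREE]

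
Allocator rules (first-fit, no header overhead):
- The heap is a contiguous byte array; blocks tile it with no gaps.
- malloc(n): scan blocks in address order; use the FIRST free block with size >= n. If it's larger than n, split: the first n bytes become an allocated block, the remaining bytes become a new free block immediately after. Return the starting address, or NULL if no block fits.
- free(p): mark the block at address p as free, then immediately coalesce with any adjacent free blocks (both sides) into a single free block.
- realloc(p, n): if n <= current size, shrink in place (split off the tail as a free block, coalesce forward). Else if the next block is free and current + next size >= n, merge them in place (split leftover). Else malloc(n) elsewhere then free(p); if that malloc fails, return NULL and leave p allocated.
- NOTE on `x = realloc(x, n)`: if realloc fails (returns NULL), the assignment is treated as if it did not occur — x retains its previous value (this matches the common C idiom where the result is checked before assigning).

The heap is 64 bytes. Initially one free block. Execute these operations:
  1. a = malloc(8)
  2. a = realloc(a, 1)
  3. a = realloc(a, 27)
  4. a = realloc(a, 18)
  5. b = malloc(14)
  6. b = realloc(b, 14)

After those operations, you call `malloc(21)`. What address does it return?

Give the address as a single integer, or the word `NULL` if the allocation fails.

Op 1: a = malloc(8) -> a = 0; heap: [0-7 ALLOC][8-63 FREE]
Op 2: a = realloc(a, 1) -> a = 0; heap: [0-0 ALLOC][1-63 FREE]
Op 3: a = realloc(a, 27) -> a = 0; heap: [0-26 ALLOC][27-63 FREE]
Op 4: a = realloc(a, 18) -> a = 0; heap: [0-17 ALLOC][18-63 FREE]
Op 5: b = malloc(14) -> b = 18; heap: [0-17 ALLOC][18-31 ALLOC][32-63 FREE]
Op 6: b = realloc(b, 14) -> b = 18; heap: [0-17 ALLOC][18-31 ALLOC][32-63 FREE]
malloc(21): first-fit scan over [0-17 ALLOC][18-31 ALLOC][32-63 FREE] -> 32

Answer: 32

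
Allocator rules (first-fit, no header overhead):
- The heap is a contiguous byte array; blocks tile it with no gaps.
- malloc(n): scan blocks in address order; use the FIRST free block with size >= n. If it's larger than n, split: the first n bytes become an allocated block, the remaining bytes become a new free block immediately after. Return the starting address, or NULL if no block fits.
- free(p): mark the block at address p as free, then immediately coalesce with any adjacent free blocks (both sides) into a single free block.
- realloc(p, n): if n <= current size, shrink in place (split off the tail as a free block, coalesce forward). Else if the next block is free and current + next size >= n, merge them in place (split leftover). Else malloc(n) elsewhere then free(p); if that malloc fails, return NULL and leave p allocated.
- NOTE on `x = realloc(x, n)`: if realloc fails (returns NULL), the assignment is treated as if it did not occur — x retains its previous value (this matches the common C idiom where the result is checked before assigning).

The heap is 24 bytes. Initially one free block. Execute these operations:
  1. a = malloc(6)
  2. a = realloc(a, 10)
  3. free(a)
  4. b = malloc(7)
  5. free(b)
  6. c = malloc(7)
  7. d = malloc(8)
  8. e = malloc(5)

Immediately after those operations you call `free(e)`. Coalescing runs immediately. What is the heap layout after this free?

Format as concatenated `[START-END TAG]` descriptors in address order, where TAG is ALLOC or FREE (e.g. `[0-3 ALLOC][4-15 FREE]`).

Answer: [0-6 ALLOC][7-14 ALLOC][15-23 FREE]

Derivation:
Op 1: a = malloc(6) -> a = 0; heap: [0-5 ALLOC][6-23 FREE]
Op 2: a = realloc(a, 10) -> a = 0; heap: [0-9 ALLOC][10-23 FREE]
Op 3: free(a) -> (freed a); heap: [0-23 FREE]
Op 4: b = malloc(7) -> b = 0; heap: [0-6 ALLOC][7-23 FREE]
Op 5: free(b) -> (freed b); heap: [0-23 FREE]
Op 6: c = malloc(7) -> c = 0; heap: [0-6 ALLOC][7-23 FREE]
Op 7: d = malloc(8) -> d = 7; heap: [0-6 ALLOC][7-14 ALLOC][15-23 FREE]
Op 8: e = malloc(5) -> e = 15; heap: [0-6 ALLOC][7-14 ALLOC][15-19 ALLOC][20-23 FREE]
free(e): e = 15 -> block [15-19 ALLOC]; mark free, coalesce with adjacent free neighbors -> [0-6 ALLOC][7-14 ALLOC][15-23 FREE]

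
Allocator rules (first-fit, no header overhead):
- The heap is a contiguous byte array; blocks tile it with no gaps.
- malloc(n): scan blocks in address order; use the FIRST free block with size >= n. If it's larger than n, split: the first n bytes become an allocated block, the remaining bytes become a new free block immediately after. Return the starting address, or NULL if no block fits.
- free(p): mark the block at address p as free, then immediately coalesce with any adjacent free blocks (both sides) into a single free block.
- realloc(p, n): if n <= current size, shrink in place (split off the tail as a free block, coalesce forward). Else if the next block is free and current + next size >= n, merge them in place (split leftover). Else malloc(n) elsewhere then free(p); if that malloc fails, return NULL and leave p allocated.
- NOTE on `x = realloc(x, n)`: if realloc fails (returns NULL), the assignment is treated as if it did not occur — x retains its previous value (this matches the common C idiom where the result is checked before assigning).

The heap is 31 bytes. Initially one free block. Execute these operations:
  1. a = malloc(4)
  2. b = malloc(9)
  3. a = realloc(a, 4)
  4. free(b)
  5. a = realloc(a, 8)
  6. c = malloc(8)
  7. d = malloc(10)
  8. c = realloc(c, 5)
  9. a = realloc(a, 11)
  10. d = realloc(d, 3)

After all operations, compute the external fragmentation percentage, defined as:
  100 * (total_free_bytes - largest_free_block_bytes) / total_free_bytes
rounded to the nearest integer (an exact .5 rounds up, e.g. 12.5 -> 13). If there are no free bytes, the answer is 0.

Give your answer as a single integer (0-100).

Op 1: a = malloc(4) -> a = 0; heap: [0-3 ALLOC][4-30 FREE]
Op 2: b = malloc(9) -> b = 4; heap: [0-3 ALLOC][4-12 ALLOC][13-30 FREE]
Op 3: a = realloc(a, 4) -> a = 0; heap: [0-3 ALLOC][4-12 ALLOC][13-30 FREE]
Op 4: free(b) -> (freed b); heap: [0-3 ALLOC][4-30 FREE]
Op 5: a = realloc(a, 8) -> a = 0; heap: [0-7 ALLOC][8-30 FREE]
Op 6: c = malloc(8) -> c = 8; heap: [0-7 ALLOC][8-15 ALLOC][16-30 FREE]
Op 7: d = malloc(10) -> d = 16; heap: [0-7 ALLOC][8-15 ALLOC][16-25 ALLOC][26-30 FREE]
Op 8: c = realloc(c, 5) -> c = 8; heap: [0-7 ALLOC][8-12 ALLOC][13-15 FREE][16-25 ALLOC][26-30 FREE]
Op 9: a = realloc(a, 11) -> NULL (a unchanged); heap: [0-7 ALLOC][8-12 ALLOC][13-15 FREE][16-25 ALLOC][26-30 FREE]
Op 10: d = realloc(d, 3) -> d = 16; heap: [0-7 ALLOC][8-12 ALLOC][13-15 FREE][16-18 ALLOC][19-30 FREE]
Free blocks: [3 12] total_free=15 largest=12 -> 100*(15-12)/15 = 300/15 = 20

Answer: 20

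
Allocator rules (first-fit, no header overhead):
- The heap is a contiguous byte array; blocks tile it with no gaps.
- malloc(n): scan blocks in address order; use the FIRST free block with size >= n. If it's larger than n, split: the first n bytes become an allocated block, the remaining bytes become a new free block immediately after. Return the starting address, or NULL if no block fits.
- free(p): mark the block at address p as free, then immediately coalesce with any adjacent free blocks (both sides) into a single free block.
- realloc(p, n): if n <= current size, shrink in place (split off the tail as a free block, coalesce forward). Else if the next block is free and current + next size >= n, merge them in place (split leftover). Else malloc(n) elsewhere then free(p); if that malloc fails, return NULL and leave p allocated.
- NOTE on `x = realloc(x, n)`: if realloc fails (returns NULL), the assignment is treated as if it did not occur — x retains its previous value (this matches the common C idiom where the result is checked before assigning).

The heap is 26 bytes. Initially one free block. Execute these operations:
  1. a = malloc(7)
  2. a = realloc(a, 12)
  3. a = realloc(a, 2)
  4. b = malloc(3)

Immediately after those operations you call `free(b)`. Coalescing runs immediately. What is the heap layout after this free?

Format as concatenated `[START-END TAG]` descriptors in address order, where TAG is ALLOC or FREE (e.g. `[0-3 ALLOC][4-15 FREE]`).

Answer: [0-1 ALLOC][2-25 FREE]

Derivation:
Op 1: a = malloc(7) -> a = 0; heap: [0-6 ALLOC][7-25 FREE]
Op 2: a = realloc(a, 12) -> a = 0; heap: [0-11 ALLOC][12-25 FREE]
Op 3: a = realloc(a, 2) -> a = 0; heap: [0-1 ALLOC][2-25 FREE]
Op 4: b = malloc(3) -> b = 2; heap: [0-1 ALLOC][2-4 ALLOC][5-25 FREE]
free(b): b = 2 -> block [2-4 ALLOC]; mark free, coalesce with adjacent free neighbors -> [0-1 ALLOC][2-25 FREE]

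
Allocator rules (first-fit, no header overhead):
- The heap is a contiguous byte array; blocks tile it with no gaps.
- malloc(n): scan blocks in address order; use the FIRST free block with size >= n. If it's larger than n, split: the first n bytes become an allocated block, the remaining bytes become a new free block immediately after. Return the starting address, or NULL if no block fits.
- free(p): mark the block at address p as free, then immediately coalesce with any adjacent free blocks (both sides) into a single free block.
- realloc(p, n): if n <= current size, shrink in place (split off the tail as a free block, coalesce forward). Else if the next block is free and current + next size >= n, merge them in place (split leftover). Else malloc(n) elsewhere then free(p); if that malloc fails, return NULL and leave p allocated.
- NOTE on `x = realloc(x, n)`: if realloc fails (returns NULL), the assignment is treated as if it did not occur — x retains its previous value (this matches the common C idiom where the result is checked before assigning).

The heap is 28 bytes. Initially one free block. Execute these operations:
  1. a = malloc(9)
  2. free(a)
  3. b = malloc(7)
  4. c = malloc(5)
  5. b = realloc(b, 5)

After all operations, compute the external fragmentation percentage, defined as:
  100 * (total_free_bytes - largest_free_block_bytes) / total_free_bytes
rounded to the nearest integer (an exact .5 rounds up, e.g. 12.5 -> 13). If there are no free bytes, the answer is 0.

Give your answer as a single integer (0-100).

Answer: 11

Derivation:
Op 1: a = malloc(9) -> a = 0; heap: [0-8 ALLOC][9-27 FREE]
Op 2: free(a) -> (freed a); heap: [0-27 FREE]
Op 3: b = malloc(7) -> b = 0; heap: [0-6 ALLOC][7-27 FREE]
Op 4: c = malloc(5) -> c = 7; heap: [0-6 ALLOC][7-11 ALLOC][12-27 FREE]
Op 5: b = realloc(b, 5) -> b = 0; heap: [0-4 ALLOC][5-6 FREE][7-11 ALLOC][12-27 FREE]
Free blocks: [2 16] total_free=18 largest=16 -> 100*(18-16)/18 = 200/18 ≈ 11.111 -> rounds to 11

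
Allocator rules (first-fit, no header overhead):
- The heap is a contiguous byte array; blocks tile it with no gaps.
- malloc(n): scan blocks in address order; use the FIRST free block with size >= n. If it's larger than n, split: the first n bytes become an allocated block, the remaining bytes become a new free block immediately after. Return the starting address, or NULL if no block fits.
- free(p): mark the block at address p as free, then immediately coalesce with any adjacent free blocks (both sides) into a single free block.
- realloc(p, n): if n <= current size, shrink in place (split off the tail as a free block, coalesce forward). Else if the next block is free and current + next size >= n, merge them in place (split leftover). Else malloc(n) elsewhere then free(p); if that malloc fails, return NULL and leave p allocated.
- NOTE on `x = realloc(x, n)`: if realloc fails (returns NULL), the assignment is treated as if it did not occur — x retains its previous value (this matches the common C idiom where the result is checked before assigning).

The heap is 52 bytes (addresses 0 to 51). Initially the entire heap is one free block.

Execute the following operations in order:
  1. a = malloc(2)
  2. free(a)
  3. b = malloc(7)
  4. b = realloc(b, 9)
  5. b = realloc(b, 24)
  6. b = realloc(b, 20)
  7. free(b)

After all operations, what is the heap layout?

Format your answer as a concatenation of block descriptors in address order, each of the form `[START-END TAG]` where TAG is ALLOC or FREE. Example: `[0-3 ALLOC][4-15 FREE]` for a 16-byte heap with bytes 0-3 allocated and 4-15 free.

Op 1: a = malloc(2) -> a = 0; heap: [0-1 ALLOC][2-51 FREE]
Op 2: free(a) -> (freed a); heap: [0-51 FREE]
Op 3: b = malloc(7) -> b = 0; heap: [0-6 ALLOC][7-51 FREE]
Op 4: b = realloc(b, 9) -> b = 0; heap: [0-8 ALLOC][9-51 FREE]
Op 5: b = realloc(b, 24) -> b = 0; heap: [0-23 ALLOC][24-51 FREE]
Op 6: b = realloc(b, 20) -> b = 0; heap: [0-19 ALLOC][20-51 FREE]
Op 7: free(b) -> (freed b); heap: [0-51 FREE]

Answer: [0-51 FREE]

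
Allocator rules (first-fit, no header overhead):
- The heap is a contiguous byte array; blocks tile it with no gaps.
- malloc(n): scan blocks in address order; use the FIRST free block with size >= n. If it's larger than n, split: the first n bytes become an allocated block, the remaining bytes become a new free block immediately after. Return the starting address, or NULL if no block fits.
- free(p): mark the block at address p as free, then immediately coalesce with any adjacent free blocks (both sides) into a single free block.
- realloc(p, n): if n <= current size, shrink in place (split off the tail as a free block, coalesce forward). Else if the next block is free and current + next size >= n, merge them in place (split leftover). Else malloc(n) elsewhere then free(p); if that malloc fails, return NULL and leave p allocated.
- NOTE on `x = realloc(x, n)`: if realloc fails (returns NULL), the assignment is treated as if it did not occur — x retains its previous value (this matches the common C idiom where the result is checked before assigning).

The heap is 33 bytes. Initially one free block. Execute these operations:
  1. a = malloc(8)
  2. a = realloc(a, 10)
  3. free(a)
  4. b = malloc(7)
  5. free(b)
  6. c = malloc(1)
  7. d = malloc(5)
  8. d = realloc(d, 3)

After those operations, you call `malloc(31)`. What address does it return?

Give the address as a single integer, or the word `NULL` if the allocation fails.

Answer: NULL

Derivation:
Op 1: a = malloc(8) -> a = 0; heap: [0-7 ALLOC][8-32 FREE]
Op 2: a = realloc(a, 10) -> a = 0; heap: [0-9 ALLOC][10-32 FREE]
Op 3: free(a) -> (freed a); heap: [0-32 FREE]
Op 4: b = malloc(7) -> b = 0; heap: [0-6 ALLOC][7-32 FREE]
Op 5: free(b) -> (freed b); heap: [0-32 FREE]
Op 6: c = malloc(1) -> c = 0; heap: [0-0 ALLOC][1-32 FREE]
Op 7: d = malloc(5) -> d = 1; heap: [0-0 ALLOC][1-5 ALLOC][6-32 FREE]
Op 8: d = realloc(d, 3) -> d = 1; heap: [0-0 ALLOC][1-3 ALLOC][4-32 FREE]
malloc(31): first-fit scan over [0-0 ALLOC][1-3 ALLOC][4-32 FREE] -> NULL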